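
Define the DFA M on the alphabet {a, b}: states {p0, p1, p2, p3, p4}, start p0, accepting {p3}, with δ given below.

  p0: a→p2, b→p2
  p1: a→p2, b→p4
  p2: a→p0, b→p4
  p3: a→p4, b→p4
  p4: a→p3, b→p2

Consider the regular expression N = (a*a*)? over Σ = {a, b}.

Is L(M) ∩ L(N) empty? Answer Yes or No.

Converting the expression N to a DFA (subset construction, then merging equivalent states) gives the minimal DFA with states {n0, n1}, start state n0, accepting states {n0} and transitions n0: a→n0, b→n1; n1: a→n1, b→n1.
Exploring the product automaton M × N from the start pair (p0, n0), following both machines on each input symbol, reaches 6 state pairs: (p0, n0), (p2, n0), (p2, n1), (p4, n1), (p0, n1), (p3, n1).
M accepts in {p3} and N accepts in {n0}; no reachable pair has both components accepting, so no string drives both machines to acceptance simultaneously and L(M) ∩ L(N) = ∅.
So no string is accepted by both, and the intersection is empty.

Yes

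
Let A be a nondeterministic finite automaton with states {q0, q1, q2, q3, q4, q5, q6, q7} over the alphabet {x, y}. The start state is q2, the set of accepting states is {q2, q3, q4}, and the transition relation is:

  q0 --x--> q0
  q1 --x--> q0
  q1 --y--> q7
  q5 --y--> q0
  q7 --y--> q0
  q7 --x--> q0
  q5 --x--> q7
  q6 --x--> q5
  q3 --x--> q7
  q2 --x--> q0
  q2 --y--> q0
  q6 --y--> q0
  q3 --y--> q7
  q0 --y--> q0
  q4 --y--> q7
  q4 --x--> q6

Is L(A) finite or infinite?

finite

The useful states (reachable from q2 and able to reach an accepting state) are {q2}.
Restricted to these states the transition graph has no cycle, so every accepting path has bounded length and L is finite.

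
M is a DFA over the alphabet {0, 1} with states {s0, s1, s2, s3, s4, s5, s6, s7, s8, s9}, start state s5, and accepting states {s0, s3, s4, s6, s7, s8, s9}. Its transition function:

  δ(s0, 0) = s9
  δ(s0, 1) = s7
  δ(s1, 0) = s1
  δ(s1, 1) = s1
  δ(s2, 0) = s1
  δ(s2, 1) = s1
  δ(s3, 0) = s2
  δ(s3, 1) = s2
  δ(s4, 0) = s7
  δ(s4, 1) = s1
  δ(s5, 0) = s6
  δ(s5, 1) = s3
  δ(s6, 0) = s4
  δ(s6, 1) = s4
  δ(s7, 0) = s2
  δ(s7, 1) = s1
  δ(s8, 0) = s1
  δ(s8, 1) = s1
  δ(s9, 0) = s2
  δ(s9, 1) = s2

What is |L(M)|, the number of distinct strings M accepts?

The useful subgraph on states {s3, s4, s5, s6, s7} is acyclic, so L(M) is finite; the longest accepting path visits 4 useful states, giving maximum string length 3.
Counting accepting paths from s5 by length: 2 of length 1, 2 of length 2, 2 of length 3. Total 6.

6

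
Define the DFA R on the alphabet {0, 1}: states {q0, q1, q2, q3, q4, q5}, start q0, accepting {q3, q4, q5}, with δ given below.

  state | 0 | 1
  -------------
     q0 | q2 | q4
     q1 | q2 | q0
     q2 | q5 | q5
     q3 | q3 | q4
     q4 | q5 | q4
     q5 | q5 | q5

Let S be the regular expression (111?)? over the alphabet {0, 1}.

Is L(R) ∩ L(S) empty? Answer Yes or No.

The string 11 is accepted by both R and S.
Hence L(R) ∩ L(S) ≠ ∅.

No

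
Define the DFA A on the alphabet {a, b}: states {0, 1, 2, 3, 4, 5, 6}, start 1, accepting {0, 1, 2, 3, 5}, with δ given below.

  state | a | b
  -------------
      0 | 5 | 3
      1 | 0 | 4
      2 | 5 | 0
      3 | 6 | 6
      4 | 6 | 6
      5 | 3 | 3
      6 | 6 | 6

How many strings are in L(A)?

The useful subgraph on states {0, 1, 3, 5} is acyclic, so L(A) is finite; the longest accepting path visits 4 useful states, giving maximum string length 3.
Counting accepting paths from 1 by length: 1 of length 0, 1 of length 1, 2 of length 2, 2 of length 3. Total 6.

6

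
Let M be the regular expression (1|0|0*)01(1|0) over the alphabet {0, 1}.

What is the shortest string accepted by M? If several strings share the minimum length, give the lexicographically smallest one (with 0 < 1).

By inspection of the expression, no string of length less than 3 matches, and 010 is the lexicographically first match of length 3.

010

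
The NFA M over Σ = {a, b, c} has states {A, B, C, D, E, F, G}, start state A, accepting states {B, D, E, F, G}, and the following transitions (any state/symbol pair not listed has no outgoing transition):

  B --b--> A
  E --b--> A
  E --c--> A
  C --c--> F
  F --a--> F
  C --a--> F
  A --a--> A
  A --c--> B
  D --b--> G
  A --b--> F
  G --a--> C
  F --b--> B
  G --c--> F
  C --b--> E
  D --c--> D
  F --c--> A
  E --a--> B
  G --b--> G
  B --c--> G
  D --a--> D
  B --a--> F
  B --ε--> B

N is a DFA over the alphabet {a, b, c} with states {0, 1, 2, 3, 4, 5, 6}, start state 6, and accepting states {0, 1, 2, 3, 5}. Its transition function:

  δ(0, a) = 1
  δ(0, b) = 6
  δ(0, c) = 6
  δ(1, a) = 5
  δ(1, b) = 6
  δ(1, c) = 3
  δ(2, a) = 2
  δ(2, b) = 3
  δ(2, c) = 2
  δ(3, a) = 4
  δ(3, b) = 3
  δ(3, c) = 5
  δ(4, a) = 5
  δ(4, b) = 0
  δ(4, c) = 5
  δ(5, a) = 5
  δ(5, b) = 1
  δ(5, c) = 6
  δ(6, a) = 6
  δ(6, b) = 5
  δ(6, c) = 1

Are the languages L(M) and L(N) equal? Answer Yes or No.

Yes

Exploring the product automaton M × N from the start pair (A, 6), following both machines on each input symbol, reaches 6 state pairs: (A, 6), (F, 5), (B, 1), (G, 3), (C, 4), (E, 0).
M accepts in {B, D, E, F, G} and N accepts in {0, 1, 2, 3, 5}. In every reachable pair the two components are either both accepting — (F, 5), (B, 1), (G, 3), (E, 0) — or both non-accepting, so no string is accepted by exactly one of the machines: L(M) \ L(N) and L(N) \ L(M) are both empty.
Hence every string is accepted by M iff it is accepted by N, and the two languages coincide.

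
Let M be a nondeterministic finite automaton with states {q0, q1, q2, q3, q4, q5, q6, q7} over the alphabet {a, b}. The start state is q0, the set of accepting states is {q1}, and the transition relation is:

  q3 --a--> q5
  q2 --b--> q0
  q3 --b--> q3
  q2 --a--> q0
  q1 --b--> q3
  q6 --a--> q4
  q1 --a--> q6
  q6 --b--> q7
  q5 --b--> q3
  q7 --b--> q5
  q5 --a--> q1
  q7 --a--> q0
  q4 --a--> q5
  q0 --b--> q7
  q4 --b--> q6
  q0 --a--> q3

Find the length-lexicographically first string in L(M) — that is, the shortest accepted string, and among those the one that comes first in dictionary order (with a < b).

A breadth-first search from q0 reaches an accepting state first via the path q0 → q3 → q5 → q1 on input aaa.
No string of length < 3 is accepted (BFS exhausts all shorter strings without reaching an accepting state), and aaa is the lexicographically least accepting string of length 3.

aaa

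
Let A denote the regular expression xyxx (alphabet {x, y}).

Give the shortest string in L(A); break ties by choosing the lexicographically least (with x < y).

xyxx

By inspection of the expression, no string of length less than 4 matches, and xyxx is the lexicographically first match of length 4.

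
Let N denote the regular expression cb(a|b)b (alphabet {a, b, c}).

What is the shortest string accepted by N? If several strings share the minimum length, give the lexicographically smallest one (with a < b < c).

By inspection of the expression, no string of length less than 4 matches, and cbab is the lexicographically first match of length 4.

cbab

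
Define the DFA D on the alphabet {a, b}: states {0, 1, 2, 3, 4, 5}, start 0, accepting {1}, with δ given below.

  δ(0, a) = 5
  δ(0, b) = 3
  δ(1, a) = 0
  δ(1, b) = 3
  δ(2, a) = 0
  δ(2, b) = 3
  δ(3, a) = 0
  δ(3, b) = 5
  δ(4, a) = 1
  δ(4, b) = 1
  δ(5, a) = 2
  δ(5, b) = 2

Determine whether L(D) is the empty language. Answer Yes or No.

Yes

The states reachable from the start state are {0, 2, 3, 5}.
None of the accepting states {1} is reachable, so no string is accepted and L(D) = ∅.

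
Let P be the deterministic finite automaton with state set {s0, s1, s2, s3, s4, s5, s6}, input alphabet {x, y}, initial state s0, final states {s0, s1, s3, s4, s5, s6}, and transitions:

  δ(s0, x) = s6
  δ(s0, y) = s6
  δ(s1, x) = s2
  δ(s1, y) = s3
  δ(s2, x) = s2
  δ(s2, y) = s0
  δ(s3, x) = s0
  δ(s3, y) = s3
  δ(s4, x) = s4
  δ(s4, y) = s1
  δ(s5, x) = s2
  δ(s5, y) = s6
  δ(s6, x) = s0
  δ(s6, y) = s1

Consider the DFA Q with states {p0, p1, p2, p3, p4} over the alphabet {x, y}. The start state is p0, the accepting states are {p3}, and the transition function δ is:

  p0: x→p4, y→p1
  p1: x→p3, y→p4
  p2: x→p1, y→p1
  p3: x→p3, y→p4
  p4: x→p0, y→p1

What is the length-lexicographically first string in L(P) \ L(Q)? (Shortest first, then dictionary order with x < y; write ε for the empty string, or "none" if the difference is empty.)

ε

The empty string ε is accepted by P but not by Q.
Since ε is the unique shortest string, it is the required witness.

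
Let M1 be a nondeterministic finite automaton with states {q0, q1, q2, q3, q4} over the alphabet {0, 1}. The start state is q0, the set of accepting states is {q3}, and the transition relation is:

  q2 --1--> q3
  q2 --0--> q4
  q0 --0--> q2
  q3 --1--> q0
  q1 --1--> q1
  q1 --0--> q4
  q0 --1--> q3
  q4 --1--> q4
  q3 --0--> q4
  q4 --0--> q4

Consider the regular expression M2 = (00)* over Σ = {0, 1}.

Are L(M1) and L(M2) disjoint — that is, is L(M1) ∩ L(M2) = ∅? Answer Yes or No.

Yes

Converting the expression M2 to a DFA (subset construction, then merging equivalent states) gives the minimal DFA with states {r0, r1, r2}, start state r0, accepting states {r0} and transitions r0: 0→r1, 1→r2; r1: 0→r0, 1→r2; r2: 0→r2, 1→r2.
Exploring the product automaton M1 × M2 from the start pair (q0, r0), following both machines on each input symbol, reaches 8 state pairs: (q0, r0), (q2, r1), (q3, r2), (q4, r0), (q4, r2), (q0, r2), (q4, r1), (q2, r2).
M1 accepts in {q3} and M2 accepts in {r0}; no reachable pair has both components accepting, so no string drives both machines to acceptance simultaneously and L(M1) ∩ L(M2) = ∅.
So no string is accepted by both, and the intersection is empty.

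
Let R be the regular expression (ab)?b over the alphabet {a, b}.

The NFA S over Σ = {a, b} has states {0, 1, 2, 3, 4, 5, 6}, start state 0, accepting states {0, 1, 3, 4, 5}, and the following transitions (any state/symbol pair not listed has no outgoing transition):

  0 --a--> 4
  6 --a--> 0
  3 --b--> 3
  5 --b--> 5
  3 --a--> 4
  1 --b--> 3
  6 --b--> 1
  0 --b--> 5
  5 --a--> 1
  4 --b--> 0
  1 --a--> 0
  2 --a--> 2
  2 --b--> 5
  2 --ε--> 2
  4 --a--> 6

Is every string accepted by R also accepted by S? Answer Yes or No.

Converting the expression R to a DFA (subset construction, then merging equivalent states) gives the minimal DFA with states {r0, r1, r2, r3, r4}, start state r0, accepting states {r2} and transitions r0: a→r1, b→r2; r1: a→r3, b→r4; r2: a→r3, b→r3; r3: a→r3, b→r3; r4: a→r3, b→r2.
Exploring the product automaton R × S from the start pair (r0, 0), following both machines on each input symbol, reaches 10 state pairs: (r0, 0), (r1, 4), (r2, 5), (r3, 6), (r4, 0), (r3, 1), (r3, 5), (r3, 0), (r3, 4), (r3, 3).
R accepts in {r2} and S accepts in {0, 1, 3, 4, 5}. The reachable pairs whose R-component is accepting are (r2, 5); in each of them the S-component is accepting too, so the product for L(R) \ L(S) (R-component accepting, S-component rejecting) has no reachable accepting pair and the difference is empty.
Hence every string in L(R) is also in L(S).

Yes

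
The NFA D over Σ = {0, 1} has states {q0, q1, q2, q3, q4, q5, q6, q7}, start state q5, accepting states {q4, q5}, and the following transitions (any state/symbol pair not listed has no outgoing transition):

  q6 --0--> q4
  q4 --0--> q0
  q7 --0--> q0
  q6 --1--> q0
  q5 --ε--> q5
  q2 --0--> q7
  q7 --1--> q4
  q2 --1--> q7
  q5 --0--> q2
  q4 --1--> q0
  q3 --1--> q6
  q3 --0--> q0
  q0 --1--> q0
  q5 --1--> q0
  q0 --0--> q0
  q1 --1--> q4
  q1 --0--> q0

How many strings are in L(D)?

3

The useful subgraph on states {q2, q4, q5, q7} is acyclic, so L(D) is finite; the longest accepting path visits 4 useful states, giving maximum string length 3.
Counting accepting paths from q5 by length: 1 of length 0, 2 of length 3. Total 3.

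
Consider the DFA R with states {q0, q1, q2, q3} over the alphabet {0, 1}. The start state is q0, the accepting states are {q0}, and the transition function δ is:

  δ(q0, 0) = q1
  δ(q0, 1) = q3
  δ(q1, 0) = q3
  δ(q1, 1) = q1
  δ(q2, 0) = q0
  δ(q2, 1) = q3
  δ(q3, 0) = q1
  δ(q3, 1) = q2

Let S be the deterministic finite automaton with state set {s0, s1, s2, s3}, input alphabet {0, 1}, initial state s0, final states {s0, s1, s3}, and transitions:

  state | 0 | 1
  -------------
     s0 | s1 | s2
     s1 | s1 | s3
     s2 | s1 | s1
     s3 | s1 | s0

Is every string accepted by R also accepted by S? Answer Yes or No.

Exploring the product automaton R × S from the start pair (q0, s0), following both machines on each input symbol, reaches 14 state pairs: (q0, s0), (q1, s1), (q3, s2), (q3, s1), (q1, s3), (q2, s1), (q2, s3), (q1, s0), (q0, s1), (q3, s3), (q3, s0), (q1, s2), (q2, s0), (q2, s2).
R accepts in {q0} and S accepts in {s0, s1, s3}. The reachable pairs whose R-component is accepting are (q0, s0), (q0, s1); in each of them the S-component is accepting too, so the product for L(R) \ L(S) (R-component accepting, S-component rejecting) has no reachable accepting pair and the difference is empty.
Hence every string in L(R) is also in L(S).

Yes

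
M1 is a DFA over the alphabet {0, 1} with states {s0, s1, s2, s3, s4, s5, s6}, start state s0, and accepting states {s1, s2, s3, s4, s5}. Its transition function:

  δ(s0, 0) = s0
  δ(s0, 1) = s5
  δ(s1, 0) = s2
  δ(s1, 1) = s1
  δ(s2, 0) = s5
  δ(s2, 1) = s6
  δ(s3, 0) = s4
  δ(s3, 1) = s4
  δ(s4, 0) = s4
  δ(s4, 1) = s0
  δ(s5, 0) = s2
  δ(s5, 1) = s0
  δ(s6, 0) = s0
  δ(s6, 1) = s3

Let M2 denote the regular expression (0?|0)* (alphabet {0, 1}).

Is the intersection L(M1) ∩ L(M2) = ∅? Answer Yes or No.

Converting the expression M2 to a DFA (subset construction, then merging equivalent states) gives the minimal DFA with states {r0, r1}, start state r0, accepting states {r0} and transitions r0: 0→r0, 1→r1; r1: 0→r1, 1→r1.
Exploring the product automaton M1 × M2 from the start pair (s0, r0), following both machines on each input symbol, reaches 7 state pairs: (s0, r0), (s5, r1), (s2, r1), (s0, r1), (s6, r1), (s3, r1), (s4, r1).
M1 accepts in {s1, s2, s3, s4, s5} and M2 accepts in {r0}; no reachable pair has both components accepting, so no string drives both machines to acceptance simultaneously and L(M1) ∩ L(M2) = ∅.
So no string is accepted by both, and the intersection is empty.

Yes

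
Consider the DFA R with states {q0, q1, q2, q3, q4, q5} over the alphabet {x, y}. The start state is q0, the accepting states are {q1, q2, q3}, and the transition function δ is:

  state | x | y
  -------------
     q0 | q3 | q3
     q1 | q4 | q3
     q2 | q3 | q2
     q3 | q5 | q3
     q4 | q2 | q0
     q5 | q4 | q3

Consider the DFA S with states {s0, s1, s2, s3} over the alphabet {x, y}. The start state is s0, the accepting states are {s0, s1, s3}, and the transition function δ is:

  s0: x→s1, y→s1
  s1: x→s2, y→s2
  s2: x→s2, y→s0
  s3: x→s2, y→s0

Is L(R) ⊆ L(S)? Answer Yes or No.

The string xy is in L(R) but not in L(S).
So L(R) ⊄ L(S).

No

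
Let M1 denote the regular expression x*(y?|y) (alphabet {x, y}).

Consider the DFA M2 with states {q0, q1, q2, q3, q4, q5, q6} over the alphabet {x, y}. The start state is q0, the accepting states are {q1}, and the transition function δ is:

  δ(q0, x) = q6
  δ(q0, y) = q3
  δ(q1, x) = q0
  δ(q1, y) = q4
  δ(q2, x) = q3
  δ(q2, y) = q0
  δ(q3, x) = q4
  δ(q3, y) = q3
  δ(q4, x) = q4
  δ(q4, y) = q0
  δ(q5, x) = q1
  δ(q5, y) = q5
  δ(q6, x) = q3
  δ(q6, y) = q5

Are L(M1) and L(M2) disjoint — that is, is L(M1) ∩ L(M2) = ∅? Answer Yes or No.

Converting the expression M1 to a DFA (subset construction, then merging equivalent states) gives the minimal DFA with states {r0, r1, r2}, start state r0, accepting states {r0, r1} and transitions r0: x→r0, y→r1; r1: x→r2, y→r2; r2: x→r2, y→r2.
Exploring the product automaton M1 × M2 from the start pair (r0, q0), following both machines on each input symbol, reaches 13 state pairs: (r0, q0), (r0, q6), (r1, q3), (r0, q3), (r1, q5), (r2, q4), (r2, q3), (r0, q4), (r2, q1), (r2, q5), (r2, q0), (r1, q0), (r2, q6).
M1 accepts in {r0, r1} and M2 accepts in {q1}; no reachable pair has both components accepting, so no string drives both machines to acceptance simultaneously and L(M1) ∩ L(M2) = ∅.
So no string is accepted by both, and the intersection is empty.

Yes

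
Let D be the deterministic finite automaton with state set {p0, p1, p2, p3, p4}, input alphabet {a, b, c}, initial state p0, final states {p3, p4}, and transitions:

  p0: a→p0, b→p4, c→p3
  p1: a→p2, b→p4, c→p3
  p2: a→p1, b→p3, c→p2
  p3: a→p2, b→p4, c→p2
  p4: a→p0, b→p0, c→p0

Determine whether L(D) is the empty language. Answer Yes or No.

No

The string b is accepted: the run p0 → p4 ends in the accepting state p4.
Since at least one string is accepted, L(D) is not empty.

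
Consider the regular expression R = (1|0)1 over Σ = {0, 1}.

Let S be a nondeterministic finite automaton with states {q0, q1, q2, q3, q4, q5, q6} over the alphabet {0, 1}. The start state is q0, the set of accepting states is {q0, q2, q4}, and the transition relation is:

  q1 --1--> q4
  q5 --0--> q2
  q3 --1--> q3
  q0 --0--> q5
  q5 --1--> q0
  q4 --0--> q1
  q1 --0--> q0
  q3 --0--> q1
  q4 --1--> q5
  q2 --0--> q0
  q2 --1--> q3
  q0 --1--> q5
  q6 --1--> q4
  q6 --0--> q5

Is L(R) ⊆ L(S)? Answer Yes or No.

Converting the expression R to a DFA (subset construction, then merging equivalent states) gives the minimal DFA with states {r0, r1, r2, r3}, start state r0, accepting states {r3} and transitions r0: 0→r1, 1→r1; r1: 0→r2, 1→r3; r2: 0→r2, 1→r2; r3: 0→r2, 1→r2.
Exploring the product automaton R × S from the start pair (r0, q0), following both machines on each input symbol, reaches 9 state pairs: (r0, q0), (r1, q5), (r2, q2), (r3, q0), (r2, q0), (r2, q3), (r2, q5), (r2, q1), (r2, q4).
R accepts in {r3} and S accepts in {q0, q2, q4}. The reachable pairs whose R-component is accepting are (r3, q0); in each of them the S-component is accepting too, so the product for L(R) \ L(S) (R-component accepting, S-component rejecting) has no reachable accepting pair and the difference is empty.
Hence every string in L(R) is also in L(S).

Yes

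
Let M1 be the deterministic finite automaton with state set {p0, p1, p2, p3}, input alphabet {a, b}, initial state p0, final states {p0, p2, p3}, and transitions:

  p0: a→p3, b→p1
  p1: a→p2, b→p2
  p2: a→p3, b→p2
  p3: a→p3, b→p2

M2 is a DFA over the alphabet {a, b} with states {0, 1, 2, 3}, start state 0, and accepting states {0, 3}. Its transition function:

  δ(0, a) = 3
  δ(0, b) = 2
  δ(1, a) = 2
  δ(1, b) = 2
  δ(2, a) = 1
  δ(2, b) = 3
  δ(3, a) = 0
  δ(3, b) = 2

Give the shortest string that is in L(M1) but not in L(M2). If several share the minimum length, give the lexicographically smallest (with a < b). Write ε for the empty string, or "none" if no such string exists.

The string ab is accepted by M1 but not by M2.
No shorter string lies in the difference, and ab is the lexicographically first length-2 string in L(M1) \ L(M2).

ab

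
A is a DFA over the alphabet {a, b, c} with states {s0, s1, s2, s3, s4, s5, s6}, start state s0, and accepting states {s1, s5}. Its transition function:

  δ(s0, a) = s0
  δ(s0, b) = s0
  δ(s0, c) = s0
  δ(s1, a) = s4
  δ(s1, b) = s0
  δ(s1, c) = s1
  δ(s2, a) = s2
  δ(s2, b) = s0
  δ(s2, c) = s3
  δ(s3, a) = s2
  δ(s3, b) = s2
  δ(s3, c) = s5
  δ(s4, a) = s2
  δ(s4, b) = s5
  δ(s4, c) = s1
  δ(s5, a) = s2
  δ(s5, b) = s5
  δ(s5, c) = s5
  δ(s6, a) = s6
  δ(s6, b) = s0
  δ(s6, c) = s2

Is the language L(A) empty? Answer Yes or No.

The states reachable from the start state are {s0}.
None of the accepting states {s1, s5} is reachable, so no string is accepted and L(A) = ∅.

Yes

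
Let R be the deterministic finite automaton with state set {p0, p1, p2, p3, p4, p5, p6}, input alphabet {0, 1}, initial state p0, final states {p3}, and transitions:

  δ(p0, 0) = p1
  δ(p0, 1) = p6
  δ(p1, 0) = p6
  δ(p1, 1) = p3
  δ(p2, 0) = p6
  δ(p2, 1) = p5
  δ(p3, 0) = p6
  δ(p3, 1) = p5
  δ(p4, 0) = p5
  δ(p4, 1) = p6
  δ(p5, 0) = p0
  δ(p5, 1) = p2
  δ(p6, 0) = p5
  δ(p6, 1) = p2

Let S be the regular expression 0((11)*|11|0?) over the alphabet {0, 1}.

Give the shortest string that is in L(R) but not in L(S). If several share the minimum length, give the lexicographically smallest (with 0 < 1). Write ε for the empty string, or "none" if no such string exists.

The string 01 is accepted by R but not by S.
No shorter string lies in the difference, and 01 is the lexicographically first length-2 string in L(R) \ L(S).

01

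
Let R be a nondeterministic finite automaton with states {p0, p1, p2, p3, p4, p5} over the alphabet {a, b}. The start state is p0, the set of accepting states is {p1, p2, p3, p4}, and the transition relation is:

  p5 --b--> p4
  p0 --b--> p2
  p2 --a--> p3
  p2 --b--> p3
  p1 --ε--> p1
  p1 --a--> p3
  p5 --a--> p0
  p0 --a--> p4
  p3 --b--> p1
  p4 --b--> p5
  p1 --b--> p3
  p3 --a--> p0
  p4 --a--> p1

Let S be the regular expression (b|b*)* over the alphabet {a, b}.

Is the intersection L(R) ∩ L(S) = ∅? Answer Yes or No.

No

The string b is accepted by both R and S.
Hence L(R) ∩ L(S) ≠ ∅.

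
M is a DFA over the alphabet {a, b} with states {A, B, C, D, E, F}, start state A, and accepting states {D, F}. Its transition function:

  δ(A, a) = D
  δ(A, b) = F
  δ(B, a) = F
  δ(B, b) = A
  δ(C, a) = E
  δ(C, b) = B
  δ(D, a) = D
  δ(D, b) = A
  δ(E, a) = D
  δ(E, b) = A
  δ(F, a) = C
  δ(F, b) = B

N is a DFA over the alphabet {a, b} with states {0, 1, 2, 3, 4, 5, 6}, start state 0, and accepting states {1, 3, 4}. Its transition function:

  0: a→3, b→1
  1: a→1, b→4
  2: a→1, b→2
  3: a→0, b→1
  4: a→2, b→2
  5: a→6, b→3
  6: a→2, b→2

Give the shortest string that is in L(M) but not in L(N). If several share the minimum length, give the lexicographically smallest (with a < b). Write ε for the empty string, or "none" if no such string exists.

aa

The string aa is accepted by M but not by N.
No shorter string lies in the difference, and aa is the lexicographically first length-2 string in L(M) \ L(N).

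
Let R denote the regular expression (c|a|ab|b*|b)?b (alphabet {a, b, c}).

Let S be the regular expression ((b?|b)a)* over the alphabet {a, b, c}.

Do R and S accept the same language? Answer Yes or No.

The string b is accepted by R but rejected by S.
So L(R) ≠ L(S).

No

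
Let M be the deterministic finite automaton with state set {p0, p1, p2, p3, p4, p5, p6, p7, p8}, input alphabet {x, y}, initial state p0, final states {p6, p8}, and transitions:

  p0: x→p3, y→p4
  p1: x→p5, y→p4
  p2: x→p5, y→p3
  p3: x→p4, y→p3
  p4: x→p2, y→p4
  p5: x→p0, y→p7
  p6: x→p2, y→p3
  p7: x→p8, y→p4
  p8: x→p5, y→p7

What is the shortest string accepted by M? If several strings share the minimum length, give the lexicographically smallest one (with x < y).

A breadth-first search from p0 reaches an accepting state first via the path p0 → p4 → p2 → p5 → p7 → p8 on input yxxyx.
No string of length < 5 is accepted (BFS exhausts all shorter strings without reaching an accepting state), and yxxyx is the lexicographically least accepting string of length 5.

yxxyx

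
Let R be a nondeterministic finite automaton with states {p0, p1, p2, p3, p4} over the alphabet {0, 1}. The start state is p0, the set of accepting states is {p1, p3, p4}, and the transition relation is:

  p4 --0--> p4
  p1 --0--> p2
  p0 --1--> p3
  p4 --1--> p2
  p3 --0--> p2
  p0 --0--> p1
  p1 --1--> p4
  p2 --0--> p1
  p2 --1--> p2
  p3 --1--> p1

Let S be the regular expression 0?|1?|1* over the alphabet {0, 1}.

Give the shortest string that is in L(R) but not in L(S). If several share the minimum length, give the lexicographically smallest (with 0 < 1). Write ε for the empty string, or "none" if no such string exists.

01

The string 01 is accepted by R but not by S.
No shorter string lies in the difference, and 01 is the lexicographically first length-2 string in L(R) \ L(S).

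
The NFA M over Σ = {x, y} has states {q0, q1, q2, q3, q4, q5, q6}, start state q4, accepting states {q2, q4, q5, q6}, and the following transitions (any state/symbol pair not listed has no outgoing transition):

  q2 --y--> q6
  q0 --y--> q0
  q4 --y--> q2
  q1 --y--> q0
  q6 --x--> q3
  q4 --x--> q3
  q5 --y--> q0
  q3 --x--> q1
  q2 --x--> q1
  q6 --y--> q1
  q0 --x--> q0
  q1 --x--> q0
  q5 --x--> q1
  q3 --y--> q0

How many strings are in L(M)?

The useful subgraph on states {q2, q4, q6} is acyclic, so L(M) is finite; the longest accepting path visits 3 useful states, giving maximum string length 2.
Counting accepting paths from q4 by length: 1 of length 0, 1 of length 1, 1 of length 2. Total 3.

3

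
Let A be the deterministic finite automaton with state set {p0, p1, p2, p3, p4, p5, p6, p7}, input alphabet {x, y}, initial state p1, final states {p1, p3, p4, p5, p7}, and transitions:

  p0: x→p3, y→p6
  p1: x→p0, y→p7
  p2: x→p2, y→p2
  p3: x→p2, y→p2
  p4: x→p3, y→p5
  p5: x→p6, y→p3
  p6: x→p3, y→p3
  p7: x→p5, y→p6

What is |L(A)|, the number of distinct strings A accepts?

11

The useful subgraph on states {p0, p1, p3, p5, p6, p7} is acyclic, so L(A) is finite; the longest accepting path visits 5 useful states, giving maximum string length 4.
Counting accepting paths from p1 by length: 1 of length 0, 1 of length 1, 2 of length 2, 5 of length 3, 2 of length 4. Total 11.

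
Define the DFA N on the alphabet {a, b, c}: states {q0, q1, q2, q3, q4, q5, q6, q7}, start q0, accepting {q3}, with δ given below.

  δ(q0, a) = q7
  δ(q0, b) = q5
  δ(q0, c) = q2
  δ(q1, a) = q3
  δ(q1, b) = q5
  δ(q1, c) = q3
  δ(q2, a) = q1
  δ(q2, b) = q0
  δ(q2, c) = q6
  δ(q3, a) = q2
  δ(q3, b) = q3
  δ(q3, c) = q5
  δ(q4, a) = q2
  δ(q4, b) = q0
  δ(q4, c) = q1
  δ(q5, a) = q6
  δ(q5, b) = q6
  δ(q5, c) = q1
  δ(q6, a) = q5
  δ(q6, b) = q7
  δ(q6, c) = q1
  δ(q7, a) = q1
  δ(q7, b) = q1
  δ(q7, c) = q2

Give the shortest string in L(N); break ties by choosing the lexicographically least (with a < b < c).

A breadth-first search from q0 reaches an accepting state first via the path q0 → q7 → q1 → q3 on input aaa.
No string of length < 3 is accepted (BFS exhausts all shorter strings without reaching an accepting state), and aaa is the lexicographically least accepting string of length 3.

aaa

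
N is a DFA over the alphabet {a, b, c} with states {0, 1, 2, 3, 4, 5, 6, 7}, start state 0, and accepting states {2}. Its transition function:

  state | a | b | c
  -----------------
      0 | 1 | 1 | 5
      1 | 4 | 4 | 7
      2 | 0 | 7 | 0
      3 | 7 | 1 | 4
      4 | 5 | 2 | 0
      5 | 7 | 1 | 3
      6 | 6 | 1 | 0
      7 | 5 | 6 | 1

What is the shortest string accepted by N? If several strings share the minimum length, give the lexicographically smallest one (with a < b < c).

A breadth-first search from 0 reaches an accepting state first via the path 0 → 1 → 4 → 2 on input aab.
No string of length < 3 is accepted (BFS exhausts all shorter strings without reaching an accepting state), and aab is the lexicographically least accepting string of length 3.

aab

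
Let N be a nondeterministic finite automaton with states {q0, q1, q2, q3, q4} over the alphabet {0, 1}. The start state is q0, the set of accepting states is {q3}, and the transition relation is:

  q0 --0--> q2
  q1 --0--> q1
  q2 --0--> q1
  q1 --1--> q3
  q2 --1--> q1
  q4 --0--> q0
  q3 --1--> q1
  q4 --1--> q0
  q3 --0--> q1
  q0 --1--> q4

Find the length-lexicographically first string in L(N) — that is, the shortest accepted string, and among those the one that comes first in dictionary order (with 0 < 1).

001

A breadth-first search from q0 reaches an accepting state first via the path q0 → q2 → q1 → q3 on input 001.
No string of length < 3 is accepted (BFS exhausts all shorter strings without reaching an accepting state), and 001 is the lexicographically least accepting string of length 3.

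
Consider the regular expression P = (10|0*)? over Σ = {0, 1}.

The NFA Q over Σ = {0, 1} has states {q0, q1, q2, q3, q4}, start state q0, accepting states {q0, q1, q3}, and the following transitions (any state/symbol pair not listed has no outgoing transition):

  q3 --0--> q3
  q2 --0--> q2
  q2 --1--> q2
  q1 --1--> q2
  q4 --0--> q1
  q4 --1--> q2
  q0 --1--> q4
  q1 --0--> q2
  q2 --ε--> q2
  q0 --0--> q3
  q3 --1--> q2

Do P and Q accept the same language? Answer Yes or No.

Yes

Converting the expression P to a DFA (subset construction, then merging equivalent states) gives the minimal DFA with states {p0, p1, p2, p3, p4}, start state p0, accepting states {p0, p1, p4} and transitions p0: 0→p1, 1→p2; p1: 0→p1, 1→p3; p2: 0→p4, 1→p3; p3: 0→p3, 1→p3; p4: 0→p3, 1→p3.
Exploring the product automaton P × Q from the start pair (p0, q0), following both machines on each input symbol, reaches 5 state pairs: (p0, q0), (p1, q3), (p2, q4), (p3, q2), (p4, q1).
P accepts in {p0, p1, p4} and Q accepts in {q0, q1, q3}. In every reachable pair the two components are either both accepting — (p0, q0), (p1, q3), (p4, q1) — or both non-accepting, so no string is accepted by exactly one of the machines: L(P) \ L(Q) and L(Q) \ L(P) are both empty.
Hence every string is accepted by P iff it is accepted by Q, and the two languages coincide.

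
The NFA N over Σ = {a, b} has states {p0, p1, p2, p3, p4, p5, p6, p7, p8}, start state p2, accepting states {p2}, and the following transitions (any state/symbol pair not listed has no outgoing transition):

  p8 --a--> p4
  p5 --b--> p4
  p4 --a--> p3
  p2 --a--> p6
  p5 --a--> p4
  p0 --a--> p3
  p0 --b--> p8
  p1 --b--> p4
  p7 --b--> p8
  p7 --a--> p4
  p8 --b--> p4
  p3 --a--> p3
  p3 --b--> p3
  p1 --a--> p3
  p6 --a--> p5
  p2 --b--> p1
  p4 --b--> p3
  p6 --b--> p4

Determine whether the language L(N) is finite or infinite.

finite

The useful states (reachable from p2 and able to reach an accepting state) are {p2}.
Restricted to these states the transition graph has no cycle, so every accepting path has bounded length and L is finite.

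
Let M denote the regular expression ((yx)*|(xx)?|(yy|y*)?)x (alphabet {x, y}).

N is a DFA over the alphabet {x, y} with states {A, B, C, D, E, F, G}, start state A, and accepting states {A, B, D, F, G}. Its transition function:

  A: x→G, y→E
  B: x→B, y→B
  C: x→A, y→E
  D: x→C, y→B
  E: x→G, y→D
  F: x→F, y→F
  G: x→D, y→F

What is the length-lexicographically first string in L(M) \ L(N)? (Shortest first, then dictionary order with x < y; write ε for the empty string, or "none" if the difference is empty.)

The string xxx is accepted by M but not by N.
No shorter string lies in the difference, and xxx is the lexicographically first length-3 string in L(M) \ L(N).

xxx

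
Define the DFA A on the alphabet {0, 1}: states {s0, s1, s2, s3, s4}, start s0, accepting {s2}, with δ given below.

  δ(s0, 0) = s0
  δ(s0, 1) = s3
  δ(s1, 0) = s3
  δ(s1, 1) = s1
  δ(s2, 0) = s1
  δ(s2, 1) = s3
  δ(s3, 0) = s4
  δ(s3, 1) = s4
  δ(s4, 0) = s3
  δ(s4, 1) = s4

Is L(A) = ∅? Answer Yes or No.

The states reachable from the start state are {s0, s3, s4}.
None of the accepting states {s2} is reachable, so no string is accepted and L(A) = ∅.

Yes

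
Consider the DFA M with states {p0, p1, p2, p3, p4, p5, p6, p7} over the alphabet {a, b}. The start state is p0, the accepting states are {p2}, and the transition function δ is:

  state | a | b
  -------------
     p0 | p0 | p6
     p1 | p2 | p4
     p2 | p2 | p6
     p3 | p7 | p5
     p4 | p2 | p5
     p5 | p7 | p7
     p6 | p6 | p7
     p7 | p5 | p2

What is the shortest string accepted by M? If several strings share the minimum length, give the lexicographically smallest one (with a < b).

A breadth-first search from p0 reaches an accepting state first via the path p0 → p6 → p7 → p2 on input bbb.
No string of length < 3 is accepted (BFS exhausts all shorter strings without reaching an accepting state), and bbb is the lexicographically least accepting string of length 3.

bbb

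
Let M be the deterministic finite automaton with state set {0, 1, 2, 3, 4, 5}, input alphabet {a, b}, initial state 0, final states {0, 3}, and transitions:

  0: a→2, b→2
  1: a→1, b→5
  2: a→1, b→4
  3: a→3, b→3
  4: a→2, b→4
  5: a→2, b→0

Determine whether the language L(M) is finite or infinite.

State 1 is reachable from the start and can reach an accepting state, and it lies on the cycle 1 → 1.
Traversing that cycle any number of times yields accepted strings of unbounded length, so the language is infinite.

infinite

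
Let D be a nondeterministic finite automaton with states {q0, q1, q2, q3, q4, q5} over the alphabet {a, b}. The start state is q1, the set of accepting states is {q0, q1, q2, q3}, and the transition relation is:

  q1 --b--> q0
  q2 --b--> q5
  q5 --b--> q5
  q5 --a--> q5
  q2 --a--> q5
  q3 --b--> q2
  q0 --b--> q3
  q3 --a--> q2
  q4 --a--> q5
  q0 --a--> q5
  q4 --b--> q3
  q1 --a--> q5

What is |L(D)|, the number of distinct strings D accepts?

The useful subgraph on states {q0, q1, q2, q3} is acyclic, so L(D) is finite; the longest accepting path visits 4 useful states, giving maximum string length 3.
Counting accepting paths from q1 by length: 1 of length 0, 1 of length 1, 1 of length 2, 2 of length 3. Total 5.

5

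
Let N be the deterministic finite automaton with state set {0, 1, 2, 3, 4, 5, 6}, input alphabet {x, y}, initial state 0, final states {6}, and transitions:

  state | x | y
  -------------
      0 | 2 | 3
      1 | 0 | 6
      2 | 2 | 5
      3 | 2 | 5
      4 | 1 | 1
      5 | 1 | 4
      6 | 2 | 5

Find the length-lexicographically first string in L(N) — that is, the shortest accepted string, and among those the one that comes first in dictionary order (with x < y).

A breadth-first search from 0 reaches an accepting state first via the path 0 → 2 → 5 → 1 → 6 on input xyxy.
No string of length < 4 is accepted (BFS exhausts all shorter strings without reaching an accepting state), and xyxy is the lexicographically least accepting string of length 4.

xyxy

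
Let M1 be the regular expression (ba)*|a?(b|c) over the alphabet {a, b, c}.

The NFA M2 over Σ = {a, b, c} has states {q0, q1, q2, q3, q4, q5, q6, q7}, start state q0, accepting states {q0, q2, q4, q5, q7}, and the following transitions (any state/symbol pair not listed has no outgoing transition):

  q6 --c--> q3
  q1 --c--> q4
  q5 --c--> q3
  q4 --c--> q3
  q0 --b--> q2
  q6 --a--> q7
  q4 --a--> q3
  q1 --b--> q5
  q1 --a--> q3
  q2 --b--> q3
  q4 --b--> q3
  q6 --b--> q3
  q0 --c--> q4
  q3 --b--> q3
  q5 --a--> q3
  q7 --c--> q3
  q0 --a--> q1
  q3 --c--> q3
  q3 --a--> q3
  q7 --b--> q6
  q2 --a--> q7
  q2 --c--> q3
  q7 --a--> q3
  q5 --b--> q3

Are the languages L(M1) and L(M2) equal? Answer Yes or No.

Converting the expression M1 to a DFA (subset construction, then merging equivalent states) gives the minimal DFA with states {r0, r1, r2, r3, r4, r5, r6}, start state r0, accepting states {r0, r2, r3, r5} and transitions r0: a→r1, b→r2, c→r3; r1: a→r4, b→r3, c→r3; r2: a→r5, b→r4, c→r4; r3: a→r4, b→r4, c→r4; r4: a→r4, b→r4, c→r4; r5: a→r4, b→r6, c→r4; r6: a→r5, b→r4, c→r4.
Exploring the product automaton M1 × M2 from the start pair (r0, q0), following both machines on each input symbol, reaches 8 state pairs: (r0, q0), (r1, q1), (r2, q2), (r3, q4), (r4, q3), (r3, q5), (r5, q7), (r6, q6).
M1 accepts in {r0, r2, r3, r5} and M2 accepts in {q0, q2, q4, q5, q7}. In every reachable pair the two components are either both accepting — (r0, q0), (r2, q2), (r3, q4), (r3, q5), (r5, q7) — or both non-accepting, so no string is accepted by exactly one of the machines: L(M1) \ L(M2) and L(M2) \ L(M1) are both empty.
Hence every string is accepted by M1 iff it is accepted by M2, and the two languages coincide.

Yes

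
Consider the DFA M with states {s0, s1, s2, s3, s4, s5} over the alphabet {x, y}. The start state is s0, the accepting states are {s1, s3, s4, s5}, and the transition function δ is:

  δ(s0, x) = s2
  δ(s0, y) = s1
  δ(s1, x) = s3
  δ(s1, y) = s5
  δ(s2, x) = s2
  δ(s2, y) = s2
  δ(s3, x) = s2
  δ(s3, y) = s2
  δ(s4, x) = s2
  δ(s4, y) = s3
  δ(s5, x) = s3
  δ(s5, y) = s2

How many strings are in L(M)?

The useful subgraph on states {s0, s1, s3, s5} is acyclic, so L(M) is finite; the longest accepting path visits 4 useful states, giving maximum string length 3.
Counting accepting paths from s0 by length: 1 of length 1, 2 of length 2, 1 of length 3. Total 4.

4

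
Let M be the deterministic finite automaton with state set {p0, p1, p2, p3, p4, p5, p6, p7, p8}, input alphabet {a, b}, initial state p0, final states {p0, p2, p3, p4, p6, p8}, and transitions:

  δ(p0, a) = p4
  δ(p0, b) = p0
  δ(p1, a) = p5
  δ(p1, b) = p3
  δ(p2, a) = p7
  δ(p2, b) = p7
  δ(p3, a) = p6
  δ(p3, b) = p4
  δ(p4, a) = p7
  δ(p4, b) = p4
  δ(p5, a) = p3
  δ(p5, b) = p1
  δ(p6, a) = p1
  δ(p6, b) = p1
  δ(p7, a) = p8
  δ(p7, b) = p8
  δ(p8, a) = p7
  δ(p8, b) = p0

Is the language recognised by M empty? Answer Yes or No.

The empty string ε is accepted: the run p0 ends in the accepting state p0.
Since at least one string is accepted, L(M) is not empty.

No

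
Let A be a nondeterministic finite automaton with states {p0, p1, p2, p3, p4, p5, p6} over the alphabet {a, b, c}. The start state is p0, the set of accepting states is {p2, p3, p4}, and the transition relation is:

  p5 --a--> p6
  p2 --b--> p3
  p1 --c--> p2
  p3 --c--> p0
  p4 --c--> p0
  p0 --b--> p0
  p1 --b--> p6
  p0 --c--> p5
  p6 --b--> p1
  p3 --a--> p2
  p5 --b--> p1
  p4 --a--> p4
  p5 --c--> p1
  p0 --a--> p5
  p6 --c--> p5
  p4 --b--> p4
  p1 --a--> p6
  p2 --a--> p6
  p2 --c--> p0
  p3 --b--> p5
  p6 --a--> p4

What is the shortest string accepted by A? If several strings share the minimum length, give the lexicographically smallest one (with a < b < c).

A breadth-first search from p0 reaches an accepting state first via the path p0 → p5 → p6 → p4 on input aaa.
No string of length < 3 is accepted (BFS exhausts all shorter strings without reaching an accepting state), and aaa is the lexicographically least accepting string of length 3.

aaa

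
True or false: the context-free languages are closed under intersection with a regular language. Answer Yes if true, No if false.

Run a PDA for the context-free language and a DFA for the regular one in parallel (product of finite controls, the PDA's stack unchanged, the DFA advancing only on input moves); the product PDA accepts exactly the intersection. (Intersection of two CFLs, by contrast, can fail to be context-free.)
So the context-free languages are closed under intersection with a regular language.

Yes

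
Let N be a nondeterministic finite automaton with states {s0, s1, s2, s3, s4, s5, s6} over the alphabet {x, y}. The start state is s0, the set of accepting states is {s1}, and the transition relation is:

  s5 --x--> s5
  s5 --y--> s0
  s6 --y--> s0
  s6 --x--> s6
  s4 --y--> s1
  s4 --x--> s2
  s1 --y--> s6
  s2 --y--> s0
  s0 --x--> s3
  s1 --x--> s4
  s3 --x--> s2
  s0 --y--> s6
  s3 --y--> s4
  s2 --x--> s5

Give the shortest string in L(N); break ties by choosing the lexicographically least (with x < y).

xyy

A breadth-first search from s0 reaches an accepting state first via the path s0 → s3 → s4 → s1 on input xyy.
No string of length < 3 is accepted (BFS exhausts all shorter strings without reaching an accepting state), and xyy is the lexicographically least accepting string of length 3.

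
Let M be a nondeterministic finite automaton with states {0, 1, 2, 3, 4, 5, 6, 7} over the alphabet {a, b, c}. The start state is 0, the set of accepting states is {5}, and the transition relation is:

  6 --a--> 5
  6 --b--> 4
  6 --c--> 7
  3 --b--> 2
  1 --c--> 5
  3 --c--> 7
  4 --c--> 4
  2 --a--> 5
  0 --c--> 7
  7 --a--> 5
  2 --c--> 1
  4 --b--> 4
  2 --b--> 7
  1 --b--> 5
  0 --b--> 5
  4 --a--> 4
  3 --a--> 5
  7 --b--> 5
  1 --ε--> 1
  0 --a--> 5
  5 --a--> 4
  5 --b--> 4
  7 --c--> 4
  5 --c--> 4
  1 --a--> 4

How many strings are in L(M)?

The useful subgraph on states {0, 5, 7} is acyclic, so L(M) is finite; the longest accepting path visits 3 useful states, giving maximum string length 2.
Counting accepting paths from 0 by length: 2 of length 1, 2 of length 2. Total 4.

4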